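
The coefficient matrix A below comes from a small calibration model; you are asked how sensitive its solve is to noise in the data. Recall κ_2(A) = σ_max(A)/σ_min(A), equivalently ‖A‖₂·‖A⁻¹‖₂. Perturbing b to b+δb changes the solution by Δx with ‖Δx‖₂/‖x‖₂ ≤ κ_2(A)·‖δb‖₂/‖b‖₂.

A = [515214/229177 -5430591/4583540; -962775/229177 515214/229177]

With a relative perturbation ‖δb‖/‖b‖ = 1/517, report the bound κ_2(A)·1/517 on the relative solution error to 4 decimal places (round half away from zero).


AᵀA = [4125886389/181737361 -22004532333/1817373610; -22004532333/1817373610 469444653729/72694944400]; tr = 7334945361/251539600, det = 59049/10061584
solving λ² − 7334945361/251539600·λ + 59049/10061584 = 0 gives λ = 729/25, 2025/10061584
κ = σ_max/σ_min = (27/5)/(45/3172) = 380.6400
κ_2(A)·‖δb‖/‖b‖ = 0.7362

0.7362


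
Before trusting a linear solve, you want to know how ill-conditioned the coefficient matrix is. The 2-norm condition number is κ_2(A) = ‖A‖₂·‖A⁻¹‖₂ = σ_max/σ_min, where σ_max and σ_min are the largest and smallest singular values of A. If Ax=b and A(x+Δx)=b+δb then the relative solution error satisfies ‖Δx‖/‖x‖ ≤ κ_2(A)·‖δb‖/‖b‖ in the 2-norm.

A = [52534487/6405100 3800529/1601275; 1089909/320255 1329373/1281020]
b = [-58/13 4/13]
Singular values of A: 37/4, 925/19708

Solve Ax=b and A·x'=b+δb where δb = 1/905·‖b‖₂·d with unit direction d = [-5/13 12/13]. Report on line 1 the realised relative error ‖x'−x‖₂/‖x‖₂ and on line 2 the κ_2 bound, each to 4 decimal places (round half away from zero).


σ_max = 37/4, σ_min = 925/19708
κ = σ_max/σ_min = (37/4)/(925/19708) = 197.0800
perturbation bound = 197.0800·1/905 = 0.2178
solve Ax = b  →  x = [-12.3465 40.7863]
2-norm of b is 4.4721; of x, 42.6141
with δb = [-0.0019 0.0046], A·Δx = δb → ‖Δx‖ = 0.1053
dividing the unrounded norms, ‖Δx‖/‖x‖ = 0.0025
so the bound overstates the realised error by a factor of ≈ 88.1414 (computed from the unrounded values)

0.0025
0.2178


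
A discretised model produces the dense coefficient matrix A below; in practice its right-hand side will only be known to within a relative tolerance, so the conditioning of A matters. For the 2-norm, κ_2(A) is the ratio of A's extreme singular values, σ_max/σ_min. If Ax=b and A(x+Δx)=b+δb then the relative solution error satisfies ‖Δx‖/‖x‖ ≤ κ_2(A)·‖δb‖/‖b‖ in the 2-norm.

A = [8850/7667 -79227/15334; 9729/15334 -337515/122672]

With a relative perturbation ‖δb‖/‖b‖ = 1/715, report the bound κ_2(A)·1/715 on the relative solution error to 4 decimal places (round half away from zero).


AᵀA = [1411569/813604 -50180715/6508832; -50180715/6508832 1784218329/52070656]; tr = 1115145/30976, det = 81/7744
char-poly roots: 36 and 9/30976
σ_max=√36=6, σ_min=√(9/30976)=(3/176) → κ = 352.0000
perturbation bound = 352.0000·1/715 = 0.4923

0.4923


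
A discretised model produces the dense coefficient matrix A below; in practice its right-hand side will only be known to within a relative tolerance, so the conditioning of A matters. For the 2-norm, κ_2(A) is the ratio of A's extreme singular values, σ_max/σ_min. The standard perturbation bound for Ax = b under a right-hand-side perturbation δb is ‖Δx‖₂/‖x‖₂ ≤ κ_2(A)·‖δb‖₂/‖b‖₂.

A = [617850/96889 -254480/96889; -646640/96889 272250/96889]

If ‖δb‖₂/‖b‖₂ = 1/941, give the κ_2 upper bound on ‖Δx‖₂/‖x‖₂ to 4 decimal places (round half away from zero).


0.2731

AᵀA = [951108100/11162281 -396288000/11162281; -396288000/11162281 165136900/11162281]; tr = 6605000/66049, det = 10000/66049
char-poly roots: 100 and 100/66049
κ = σ_max/σ_min = 10/(10/257) = 257.0000
worst-case relative error ≤ 257.0000 × 1/941 = 0.2731


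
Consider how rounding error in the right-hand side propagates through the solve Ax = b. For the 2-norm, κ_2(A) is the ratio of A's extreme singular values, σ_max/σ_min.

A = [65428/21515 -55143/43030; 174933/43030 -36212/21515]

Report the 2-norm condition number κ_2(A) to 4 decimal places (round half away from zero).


331.0000

form AᵀA = [1908993889/74063236 -198851400/18515809; -198851400/18515809 331439449/74063236] with trace 6628501/219122 and determinant 14641/1752976
eigenvalues of AᵀA: λ = (tr ± √(tr²−4·det))/2 = 121/4, 121/438244
so κ_2 = √((121/4) / (121/438244)) = 331.0000


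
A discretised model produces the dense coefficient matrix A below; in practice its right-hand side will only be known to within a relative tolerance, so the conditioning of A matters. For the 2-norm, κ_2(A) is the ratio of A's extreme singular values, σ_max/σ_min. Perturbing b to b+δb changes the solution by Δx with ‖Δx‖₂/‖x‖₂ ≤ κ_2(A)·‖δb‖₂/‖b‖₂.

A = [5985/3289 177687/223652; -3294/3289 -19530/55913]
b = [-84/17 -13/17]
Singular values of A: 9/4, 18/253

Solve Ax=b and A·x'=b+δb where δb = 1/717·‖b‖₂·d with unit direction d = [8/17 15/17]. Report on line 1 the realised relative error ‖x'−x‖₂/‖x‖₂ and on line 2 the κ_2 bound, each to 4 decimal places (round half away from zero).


0.0023
0.0441

σ_max = 9/4, σ_min = 18/253
condition number: (9/4) ÷ (18/253) = 31.6250
κ_2(A)·‖δb‖/‖b‖ = 0.0441
solve Ax = b  →  x = [14.5769 -39.6068]
2-norm of b is 5.0000; of x, 42.2041
Δx = A⁻¹·δb where δb = 1/717·5.0000·d; ‖Δx‖ = 0.0980
relative error = 0.0023
tightness: 0.0023 against a bound of 0.0441 (unrounded ratio ≈ 0.0527)


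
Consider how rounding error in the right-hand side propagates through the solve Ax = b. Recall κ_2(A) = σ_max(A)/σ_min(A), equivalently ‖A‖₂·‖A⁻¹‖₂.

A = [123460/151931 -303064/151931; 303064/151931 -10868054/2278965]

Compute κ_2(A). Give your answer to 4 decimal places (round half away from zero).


M = AᵀA = [633669584/136585969 -22810415024/2048789535; -22810415024/2048789535 821185503364/30731843025]. tr(M)=5702728756/181845225, det(M)=78400/7273809
eigenvalues of AᵀA: λ = (tr ± √(tr²−4·det))/2 = 784/25, 2500/7273809
so κ_2 = √((784/25) / (2500/7273809)) = 302.0640

302.0640


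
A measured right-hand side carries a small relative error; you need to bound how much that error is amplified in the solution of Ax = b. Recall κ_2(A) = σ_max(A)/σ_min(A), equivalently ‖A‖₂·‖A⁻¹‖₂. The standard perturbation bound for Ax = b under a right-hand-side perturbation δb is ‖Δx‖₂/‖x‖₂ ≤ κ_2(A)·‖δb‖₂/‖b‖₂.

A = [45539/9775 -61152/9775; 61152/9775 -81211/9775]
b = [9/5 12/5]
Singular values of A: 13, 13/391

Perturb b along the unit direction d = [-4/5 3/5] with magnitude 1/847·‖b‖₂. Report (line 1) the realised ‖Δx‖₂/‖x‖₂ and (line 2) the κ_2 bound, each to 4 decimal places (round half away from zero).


largest singular value 13, smallest 13/391
κ_2(A) = 13 / (13/391) = 391.0000
perturbation bound = 391.0000·1/847 = 0.4616
solve Ax = b  →  x = [0.1385 -0.1846]
‖b‖₂ = 3.0000 and ‖x‖₂ = 0.2308
re-solving with b+δb shifts x by Δx of norm 0.1065
relative error = 0.4616
tightness: 0.4616 against a bound of 0.4616; the bound is attained (ratio 1)

0.4616
0.4616


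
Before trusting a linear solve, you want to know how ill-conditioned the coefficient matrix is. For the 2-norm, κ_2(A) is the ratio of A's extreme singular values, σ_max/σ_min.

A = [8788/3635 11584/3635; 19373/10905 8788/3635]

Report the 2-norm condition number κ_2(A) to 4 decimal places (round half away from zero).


136.3125

AᵀA = [42814945/4756761 19026020/1585587; 19026020/1585587 8456720/528529]; tr = 118925425/4756761, det = 160000/4756761
λ_max, λ_min = (118925425/4756761 ± √14140212384390625/22626775211121)/2 = 25, 6400/4756761
κ = σ_max/σ_min = 5/(80/2181) = 136.3125


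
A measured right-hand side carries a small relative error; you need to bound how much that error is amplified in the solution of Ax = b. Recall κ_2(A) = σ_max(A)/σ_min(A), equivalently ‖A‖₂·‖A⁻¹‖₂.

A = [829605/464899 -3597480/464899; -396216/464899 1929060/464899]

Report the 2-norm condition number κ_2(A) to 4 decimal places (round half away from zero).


form AᵀA = [2924676729/747858409 -12971667240/747858409; -12971667240/747858409 57657906000/747858409] with trace 36039609/444889 and determinant 291600/444889
solving λ² − 36039609/444889·λ + 291600/444889 = 0 gives λ = 81, 3600/444889
so κ_2 = √(81 / (3600/444889)) = 100.0500

100.0500


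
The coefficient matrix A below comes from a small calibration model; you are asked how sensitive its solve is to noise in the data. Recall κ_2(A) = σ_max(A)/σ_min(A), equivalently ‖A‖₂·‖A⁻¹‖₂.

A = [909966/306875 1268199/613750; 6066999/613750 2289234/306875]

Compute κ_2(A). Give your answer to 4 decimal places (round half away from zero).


98.2000

form AᵀA = [64193006961/602702500 12034238688/150675625; 12034238688/150675625 36113116689/602702500] with trace 2006122473/12054050 and determinant 276922881/96432400
eigenvalues of AᵀA: λ = (tr ± √(tr²−4·det))/2 = 16641/100, 16641/964324
κ_2(A) = √(λ_max/λ_min) = √((16641/100) / (16641/964324)) = 98.2000


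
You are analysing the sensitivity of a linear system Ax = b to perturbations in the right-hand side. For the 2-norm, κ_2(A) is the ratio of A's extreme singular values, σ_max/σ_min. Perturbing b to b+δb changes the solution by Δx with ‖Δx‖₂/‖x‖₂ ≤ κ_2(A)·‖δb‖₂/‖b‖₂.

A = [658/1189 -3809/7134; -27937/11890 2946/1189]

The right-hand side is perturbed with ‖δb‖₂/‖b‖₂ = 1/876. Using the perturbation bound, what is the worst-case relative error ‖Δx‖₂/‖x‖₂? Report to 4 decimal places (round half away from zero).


0.1199

form AᵀA = [490049/84100 -77168/12615; -77168/12615 194497/30276] with trace 5513/450 and determinant 49/3600
λ_max, λ_min = (5513/450 ± √7595536/50625)/2 = 49/4, 1/900
κ = σ_max/σ_min = (7/2)/(1/30) = 105.0000
worst-case relative error ≤ 105.0000 × 1/876 = 0.1199


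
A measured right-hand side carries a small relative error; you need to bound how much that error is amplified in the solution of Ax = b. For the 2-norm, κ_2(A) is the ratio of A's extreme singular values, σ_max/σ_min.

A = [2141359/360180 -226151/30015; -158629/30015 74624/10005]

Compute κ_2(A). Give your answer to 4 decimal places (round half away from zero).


AᵀA = [1952179157/30851280 -216509293/2570940; -216509293/2570940 24081557/214245]; tr = 1083984673/6170256, det = 7890481/385641
solving λ² − 1083984673/6170256·λ + 7890481/385641 = 0 gives λ = 2809/16, 44944/385641
κ = σ_max/σ_min = (53/4)/(212/621) = 38.8125

38.8125


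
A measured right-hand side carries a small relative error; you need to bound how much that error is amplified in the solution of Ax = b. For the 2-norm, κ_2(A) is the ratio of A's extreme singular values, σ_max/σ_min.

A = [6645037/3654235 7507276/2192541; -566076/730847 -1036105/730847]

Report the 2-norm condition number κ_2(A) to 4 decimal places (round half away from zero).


238.1040

AᵀA = [308683832401/79014399025 347241653248/47408639415; 347241653248/47408639415 390655710529/28445183649]; tr = 43406737906/2460656025, det = 60025/10936249
eigenvalues of AᵀA: λ = (tr ± √(tr²−4·det))/2 = 441/25, 30625/98426241
κ_2(A) = √(λ_max/λ_min) = √((441/25) / (30625/98426241)) = 238.1040


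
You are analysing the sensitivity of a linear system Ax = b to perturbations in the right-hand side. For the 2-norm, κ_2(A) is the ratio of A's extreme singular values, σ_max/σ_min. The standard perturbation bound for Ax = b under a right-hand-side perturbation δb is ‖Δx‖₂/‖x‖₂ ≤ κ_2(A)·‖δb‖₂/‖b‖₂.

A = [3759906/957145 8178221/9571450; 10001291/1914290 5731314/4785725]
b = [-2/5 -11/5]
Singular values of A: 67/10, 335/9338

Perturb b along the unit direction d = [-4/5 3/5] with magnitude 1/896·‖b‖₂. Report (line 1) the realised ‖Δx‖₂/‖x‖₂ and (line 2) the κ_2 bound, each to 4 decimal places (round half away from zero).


0.0025
0.2084

largest singular value 67/10, smallest 335/9338
κ = σ_max/σ_min = (67/10)/(335/9338) = 186.7600
κ_2(A)·‖δb‖/‖b‖ = 0.2084
solve Ax = b  →  x = [5.8276 -27.2603]
2-norm of b is 2.2361; of x, 27.8762
Δx = A⁻¹·δb where δb = 1/896·2.2361·d; ‖Δx‖ = 0.0696
relative error = 0.0025
tightness: 0.0025 against a bound of 0.2084 (unrounded ratio ≈ 0.0120)


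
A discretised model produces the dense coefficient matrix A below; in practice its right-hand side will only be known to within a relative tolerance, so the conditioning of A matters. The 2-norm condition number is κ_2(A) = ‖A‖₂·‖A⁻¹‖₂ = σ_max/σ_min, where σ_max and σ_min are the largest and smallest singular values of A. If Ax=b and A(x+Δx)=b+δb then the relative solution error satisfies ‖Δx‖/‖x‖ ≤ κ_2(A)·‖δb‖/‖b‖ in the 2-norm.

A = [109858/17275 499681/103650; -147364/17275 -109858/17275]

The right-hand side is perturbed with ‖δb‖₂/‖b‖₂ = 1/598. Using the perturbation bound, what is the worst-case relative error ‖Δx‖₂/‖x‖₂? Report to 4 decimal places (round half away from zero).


form AᵀA = [6756985732/59685125 15202864117/179055375; 15202864117/179055375 136831437533/2148664500] with trace 76016584777/429732900 and determinant 1251602884/2685830625
solving λ² − 76016584777/429732900·λ + 1251602884/2685830625 = 0 gives λ = 17689/100, 283024/107433225
κ = σ_max/σ_min = (133/10)/(532/10365) = 259.1250
κ_2(A)·‖δb‖/‖b‖ = 0.4333

0.4333


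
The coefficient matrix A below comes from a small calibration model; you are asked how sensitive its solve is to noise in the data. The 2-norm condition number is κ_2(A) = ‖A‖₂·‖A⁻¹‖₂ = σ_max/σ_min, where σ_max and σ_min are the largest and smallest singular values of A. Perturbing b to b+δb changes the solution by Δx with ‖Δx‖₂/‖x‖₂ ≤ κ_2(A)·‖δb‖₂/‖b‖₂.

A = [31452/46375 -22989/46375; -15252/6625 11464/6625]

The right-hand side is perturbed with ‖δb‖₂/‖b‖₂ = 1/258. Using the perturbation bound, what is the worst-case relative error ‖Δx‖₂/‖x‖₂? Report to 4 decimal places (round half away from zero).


1.0785

AᵀA = [19820448/3441025 -14865036/3441025; -14865036/3441025 11149177/3441025]; tr = 1238785/137641, det = 144/137641
solving λ² − 1238785/137641·λ + 144/137641 = 0 gives λ = 9, 16/137641
κ = σ_max/σ_min = 3/(4/371) = 278.2500
bound on ‖Δx‖/‖x‖: κ·ε = 278.2500·1/258 = 1.0785


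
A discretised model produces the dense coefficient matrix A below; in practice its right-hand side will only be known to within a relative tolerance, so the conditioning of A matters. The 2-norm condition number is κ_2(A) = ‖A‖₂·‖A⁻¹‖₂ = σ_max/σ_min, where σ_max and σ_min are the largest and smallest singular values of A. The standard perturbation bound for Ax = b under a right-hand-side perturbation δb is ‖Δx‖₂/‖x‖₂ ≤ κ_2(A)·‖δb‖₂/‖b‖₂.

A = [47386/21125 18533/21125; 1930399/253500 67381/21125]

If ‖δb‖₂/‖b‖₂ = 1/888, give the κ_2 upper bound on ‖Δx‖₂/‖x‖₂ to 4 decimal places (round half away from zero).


M = AᵀA = [6479652241/102819600 8999083/342732; 8999083/342732 7813874/714025]. tr(M)=44999113/608400, det(M)=3418801/15210000
solving λ² − 44999113/608400·λ + 3418801/15210000 = 0 gives λ = 1849/25, 1849/608400
σ_max=√(1849/25)=(43/5), σ_min=√(1849/608400)=(43/780) → κ = 156.0000
bound on ‖Δx‖/‖x‖: κ·ε = 156.0000·1/888 = 0.1757

0.1757


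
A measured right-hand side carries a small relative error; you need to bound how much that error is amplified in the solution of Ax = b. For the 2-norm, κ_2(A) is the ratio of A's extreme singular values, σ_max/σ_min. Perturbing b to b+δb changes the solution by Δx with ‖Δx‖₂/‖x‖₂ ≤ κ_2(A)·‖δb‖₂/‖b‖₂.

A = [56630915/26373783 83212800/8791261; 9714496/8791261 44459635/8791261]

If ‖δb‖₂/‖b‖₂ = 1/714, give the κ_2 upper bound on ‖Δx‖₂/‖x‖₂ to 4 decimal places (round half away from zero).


AᵀA = [14035998015721/2406838857201 6929787592640/267426539689; 6929787592640/267426539689 30799409094025/267426539689]; tr = 173248471066/1431789921, det = 228765625/1431789921
λ_max, λ_min = (173248471066/1431789921 ± √30013722549442054113856/2050022377877186241)/2 = 121, 1890625/1431789921
σ_max=√121=11, σ_min=√(1890625/1431789921)=(1375/37839) → κ = 302.7120
perturbation bound = 302.7120·1/714 = 0.4240

0.4240


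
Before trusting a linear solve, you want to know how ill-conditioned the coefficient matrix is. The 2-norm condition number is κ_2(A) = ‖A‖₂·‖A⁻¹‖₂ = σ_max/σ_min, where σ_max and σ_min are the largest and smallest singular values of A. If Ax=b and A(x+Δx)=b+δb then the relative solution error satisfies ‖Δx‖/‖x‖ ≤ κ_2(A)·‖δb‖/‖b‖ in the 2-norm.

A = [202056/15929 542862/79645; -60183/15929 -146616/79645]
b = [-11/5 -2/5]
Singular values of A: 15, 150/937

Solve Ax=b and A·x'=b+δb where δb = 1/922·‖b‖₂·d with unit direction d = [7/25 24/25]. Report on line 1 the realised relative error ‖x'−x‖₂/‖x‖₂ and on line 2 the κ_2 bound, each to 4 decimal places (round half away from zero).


0.0024
0.1016

largest singular value 15, smallest 150/937
κ_2(A) = 15 / (150/937) = 93.7000
worst-case relative error ≤ 93.7000 × 1/922 = 0.1016
solve Ax = b  →  x = [2.8220 -5.5745]
2-norm of b is 2.2361; of x, 6.2481
δb = ε·‖b‖·d = [0.0007 0.0023]; solving A·Δx = δb gives ‖Δx‖ = 0.0151
realised ‖Δx‖/‖x‖ = 0.0024
so the bound overstates the realised error by a factor of ≈ 41.9135 (computed from the unrounded values)


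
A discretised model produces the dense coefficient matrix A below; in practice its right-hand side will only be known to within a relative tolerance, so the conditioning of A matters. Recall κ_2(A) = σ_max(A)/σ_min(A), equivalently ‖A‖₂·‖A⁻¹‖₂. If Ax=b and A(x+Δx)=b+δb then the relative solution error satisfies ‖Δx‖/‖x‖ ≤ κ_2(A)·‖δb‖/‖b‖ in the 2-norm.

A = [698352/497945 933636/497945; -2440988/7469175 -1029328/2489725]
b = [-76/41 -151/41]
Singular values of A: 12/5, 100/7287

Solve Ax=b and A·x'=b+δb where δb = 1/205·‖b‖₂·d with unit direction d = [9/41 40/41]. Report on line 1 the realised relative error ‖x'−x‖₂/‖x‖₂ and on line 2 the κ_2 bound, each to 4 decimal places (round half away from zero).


largest singular value 12/5, smallest 100/7287
condition number: (12/5) ÷ (100/7287) = 174.8880
κ_2(A)·‖δb‖/‖b‖ = 0.8531
solve Ax = b  →  x = [232.9340 -175.2213]
‖b‖ = 4.1231, ‖x‖ = 291.4803
δb = ε·‖b‖·d = [0.0044 0.0196]; solving A·Δx = δb gives ‖Δx‖ = 1.4656
realised ‖Δx‖/‖x‖ = 0.0050
so the bound overstates the realised error by a factor of ≈ 169.6665 (computed from the unrounded values)

0.0050
0.8531


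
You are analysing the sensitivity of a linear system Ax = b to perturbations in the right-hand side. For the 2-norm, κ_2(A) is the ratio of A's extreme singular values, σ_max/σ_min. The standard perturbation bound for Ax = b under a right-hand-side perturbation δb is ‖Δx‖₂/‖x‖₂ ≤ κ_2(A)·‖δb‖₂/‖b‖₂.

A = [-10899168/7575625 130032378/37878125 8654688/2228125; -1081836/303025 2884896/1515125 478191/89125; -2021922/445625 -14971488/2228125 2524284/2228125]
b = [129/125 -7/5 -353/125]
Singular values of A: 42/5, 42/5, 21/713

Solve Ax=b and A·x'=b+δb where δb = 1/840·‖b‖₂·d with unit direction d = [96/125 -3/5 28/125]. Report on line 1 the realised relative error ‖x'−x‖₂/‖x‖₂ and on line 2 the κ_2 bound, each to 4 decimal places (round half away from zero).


0.0039
0.3395

σ_max = 42/5, σ_min = 21/713
κ_2(A) = (42/5) / (21/713) = 285.2000
perturbation bound = 285.2000·1/840 = 0.3395
solve Ax = b  →  x = [24.1975 -12.5006 20.2762]
‖b‖ = 3.3166, ‖x‖ = 33.9545
Δx = A⁻¹·δb where δb = 1/840·3.3166·d; ‖Δx‖ = 0.1341
relative error = 0.0039
realised/bound (from unrounded values) ≈ 0.0116


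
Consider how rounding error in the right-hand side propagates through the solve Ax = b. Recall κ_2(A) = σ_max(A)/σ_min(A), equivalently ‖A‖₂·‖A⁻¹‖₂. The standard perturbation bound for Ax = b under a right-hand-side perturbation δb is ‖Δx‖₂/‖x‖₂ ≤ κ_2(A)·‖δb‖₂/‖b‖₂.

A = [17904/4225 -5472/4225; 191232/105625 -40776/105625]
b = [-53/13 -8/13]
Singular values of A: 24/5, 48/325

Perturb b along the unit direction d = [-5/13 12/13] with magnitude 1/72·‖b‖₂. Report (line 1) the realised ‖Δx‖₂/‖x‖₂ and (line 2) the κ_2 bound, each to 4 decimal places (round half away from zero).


from the listed singular values, σ₁ = 24/5, σ_n = 48/325
κ_2(A) = (24/5) / (48/325) = 32.5000
bound on ‖Δx‖/‖x‖: κ·ε = 32.5000·1/72 = 0.4514
solve Ax = b  →  x = [1.0958 6.7333]
‖b‖₂ = 4.1231 and ‖x‖₂ = 6.8219
re-solving with b+δb shifts x by Δx of norm 0.3877
relative error = 0.0568
tightness: 0.0568 against a bound of 0.4514 (unrounded ratio ≈ 0.1259)

0.0568
0.4514


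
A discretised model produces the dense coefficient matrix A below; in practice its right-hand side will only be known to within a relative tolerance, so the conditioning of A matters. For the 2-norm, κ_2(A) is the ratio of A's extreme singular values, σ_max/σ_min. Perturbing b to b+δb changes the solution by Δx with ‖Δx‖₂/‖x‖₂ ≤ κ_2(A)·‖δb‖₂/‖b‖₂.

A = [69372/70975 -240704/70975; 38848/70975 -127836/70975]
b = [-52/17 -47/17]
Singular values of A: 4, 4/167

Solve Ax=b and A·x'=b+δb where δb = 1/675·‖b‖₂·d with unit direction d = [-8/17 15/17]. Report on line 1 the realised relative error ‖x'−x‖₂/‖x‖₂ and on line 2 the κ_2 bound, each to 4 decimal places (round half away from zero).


0.0061
0.2474

from the listed singular values, σ₁ = 4, σ_n = 4/167
κ = σ_max/σ_min = 4/(4/167) = 167.0000
perturbation bound = 167.0000·1/675 = 0.2474
solve Ax = b  →  x = [-40.3600 -10.7300]
2-norm of b is 4.1231; of x, 41.7620
δb = ε·‖b‖·d = [-0.0029 0.0054]; solving A·Δx = δb gives ‖Δx‖ = 0.2550
relative error = 0.0061
tightness: 0.0061 against a bound of 0.2474 (unrounded ratio ≈ 0.0247)


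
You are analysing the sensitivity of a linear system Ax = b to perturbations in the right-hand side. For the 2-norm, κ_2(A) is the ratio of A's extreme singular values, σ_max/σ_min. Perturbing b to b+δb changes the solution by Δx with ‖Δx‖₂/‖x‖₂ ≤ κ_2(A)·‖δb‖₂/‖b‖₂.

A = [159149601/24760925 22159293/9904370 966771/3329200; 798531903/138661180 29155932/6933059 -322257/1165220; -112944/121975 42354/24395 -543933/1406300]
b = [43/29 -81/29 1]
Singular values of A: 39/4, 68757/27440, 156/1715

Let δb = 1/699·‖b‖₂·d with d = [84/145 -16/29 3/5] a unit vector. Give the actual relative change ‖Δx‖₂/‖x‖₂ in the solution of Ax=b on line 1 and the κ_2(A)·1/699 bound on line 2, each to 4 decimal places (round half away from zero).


from the listed singular values, σ₁ = 39/4, σ_n = 156/1715
κ_2(A) = (39/4) / (156/1715) = 107.1875
worst-case relative error ≤ 107.1875 × 1/699 = 0.1533
solve Ax = b  →  x = [-3.3142 5.9961 32.2640]
2-norm of b is 3.3166; of x, 32.9833
with δb = [0.0027 -0.0026 0.0028], A·Δx = δb → ‖Δx‖ = 0.0522
dividing the unrounded norms, ‖Δx‖/‖x‖ = 0.0016
realised/bound (from unrounded values) ≈ 0.0103

0.0016
0.1533


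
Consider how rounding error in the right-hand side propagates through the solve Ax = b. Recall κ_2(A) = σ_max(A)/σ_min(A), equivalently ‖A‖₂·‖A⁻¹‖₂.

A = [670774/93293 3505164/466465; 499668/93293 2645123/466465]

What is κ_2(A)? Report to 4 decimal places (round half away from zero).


M = AᵀA = [699605869300/8703583849 734571239220/8703583849; 734571239220/8703583849 771314014081/8703583849]. tr(M)=1749012941/10349089, det(M)=2856100/10349089
λ_max, λ_min = (1749012941/10349089 ± √3058928035653097881/107103643129921)/2 = 169, 16900/10349089
σ_max=√169=13, σ_min=√(16900/10349089)=(130/3217) → κ = 321.7000

321.7000


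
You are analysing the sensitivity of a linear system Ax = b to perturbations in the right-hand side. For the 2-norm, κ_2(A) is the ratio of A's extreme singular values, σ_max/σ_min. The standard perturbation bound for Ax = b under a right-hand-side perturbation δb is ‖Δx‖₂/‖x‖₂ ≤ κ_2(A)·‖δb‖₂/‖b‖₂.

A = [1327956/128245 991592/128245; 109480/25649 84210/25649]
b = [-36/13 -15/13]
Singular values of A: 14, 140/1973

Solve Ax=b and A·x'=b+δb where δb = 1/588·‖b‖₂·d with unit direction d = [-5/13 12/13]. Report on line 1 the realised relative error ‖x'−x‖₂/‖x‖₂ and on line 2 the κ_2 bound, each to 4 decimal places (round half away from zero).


0.3355
0.3355

largest singular value 14, smallest 140/1973
κ = σ_max/σ_min = 14/(140/1973) = 197.3000
perturbation bound = 197.3000·1/588 = 0.3355
solve Ax = b  →  x = [-0.1714 -0.1286]
‖b‖ = 3.0000, ‖x‖ = 0.2143
with δb = [-0.0020 0.0047], A·Δx = δb → ‖Δx‖ = 0.0719
realised ‖Δx‖/‖x‖ = 0.3355
tightness: 0.3355 against a bound of 0.3355; the bound is attained (ratio 1)


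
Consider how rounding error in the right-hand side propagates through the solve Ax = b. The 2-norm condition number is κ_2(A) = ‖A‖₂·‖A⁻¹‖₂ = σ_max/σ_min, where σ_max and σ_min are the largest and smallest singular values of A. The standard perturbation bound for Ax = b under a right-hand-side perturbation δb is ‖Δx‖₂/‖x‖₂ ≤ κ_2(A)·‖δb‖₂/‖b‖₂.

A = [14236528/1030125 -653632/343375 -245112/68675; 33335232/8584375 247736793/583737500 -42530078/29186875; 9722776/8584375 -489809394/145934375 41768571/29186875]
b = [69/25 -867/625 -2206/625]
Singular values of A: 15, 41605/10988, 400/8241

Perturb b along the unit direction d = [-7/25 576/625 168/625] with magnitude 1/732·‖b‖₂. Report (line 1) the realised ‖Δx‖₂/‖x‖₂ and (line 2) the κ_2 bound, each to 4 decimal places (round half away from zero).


σ_max = 15, σ_min = 400/8241
κ = σ_max/σ_min = 15/(400/8241) = 309.0375
perturbation bound = 309.0375·1/732 = 0.4222
solve Ax = b  →  x = [-17.1781 -27.2409 -52.7604]
2-norm of b is 4.6904; of x, 61.8127
with δb = [-0.0018 0.0059 0.0017], A·Δx = δb → ‖Δx‖ = 0.1320
realised ‖Δx‖/‖x‖ = 0.0021
tightness: 0.0021 against a bound of 0.4222 (unrounded ratio ≈ 0.0051)

0.0021
0.4222


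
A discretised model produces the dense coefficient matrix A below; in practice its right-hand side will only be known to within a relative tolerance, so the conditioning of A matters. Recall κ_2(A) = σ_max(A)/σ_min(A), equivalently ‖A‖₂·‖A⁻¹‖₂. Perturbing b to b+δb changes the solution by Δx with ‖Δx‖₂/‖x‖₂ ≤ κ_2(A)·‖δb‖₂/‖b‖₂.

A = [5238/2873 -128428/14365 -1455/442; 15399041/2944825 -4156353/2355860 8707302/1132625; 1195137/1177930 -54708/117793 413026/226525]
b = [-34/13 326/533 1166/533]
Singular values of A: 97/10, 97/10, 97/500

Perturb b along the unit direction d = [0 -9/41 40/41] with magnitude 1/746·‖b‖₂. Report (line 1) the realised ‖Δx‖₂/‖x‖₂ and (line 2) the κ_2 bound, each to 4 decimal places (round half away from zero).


0.0023
0.0670

largest singular value 97/10, smallest 97/500
condition number: (97/10) ÷ (97/500) = 50.0000
bound on ‖Δx‖/‖x‖: κ·ε = 50.0000·1/746 = 0.0670
solve Ax = b  →  x = [-8.3864 -3.2710 5.0334]
2-norm of b is 3.4641; of x, 10.3134
with δb = [0.0000 -0.0010 0.0045], A·Δx = δb → ‖Δx‖ = 0.0239
realised ‖Δx‖/‖x‖ = 0.0023
realised/bound (from unrounded values) ≈ 0.0346


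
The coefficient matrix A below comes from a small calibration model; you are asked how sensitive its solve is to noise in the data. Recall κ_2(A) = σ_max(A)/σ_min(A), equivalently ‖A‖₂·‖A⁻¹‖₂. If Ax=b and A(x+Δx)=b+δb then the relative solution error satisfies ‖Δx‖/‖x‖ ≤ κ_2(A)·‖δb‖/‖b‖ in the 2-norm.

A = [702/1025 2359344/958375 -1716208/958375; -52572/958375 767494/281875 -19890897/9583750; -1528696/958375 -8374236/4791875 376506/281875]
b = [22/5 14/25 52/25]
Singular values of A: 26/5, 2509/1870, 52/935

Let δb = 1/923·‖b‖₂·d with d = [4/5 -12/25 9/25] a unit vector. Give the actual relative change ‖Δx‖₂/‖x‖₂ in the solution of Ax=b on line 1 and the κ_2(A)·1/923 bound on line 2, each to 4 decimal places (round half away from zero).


0.0013
0.1013

largest singular value 26/5, smallest 52/935
condition number: (26/5) ÷ (52/935) = 93.5000
worst-case relative error ≤ 93.5000 × 1/923 = 0.1013
solve Ax = b  →  x = [-1.3698 43.7158 57.1170]
‖b‖ = 4.8990, ‖x‖ = 71.9396
Δx = A⁻¹·δb where δb = 1/923·4.8990·d; ‖Δx‖ = 0.0954
realised ‖Δx‖/‖x‖ = 0.0013
tightness: 0.0013 against a bound of 0.1013 (unrounded ratio ≈ 0.0131)


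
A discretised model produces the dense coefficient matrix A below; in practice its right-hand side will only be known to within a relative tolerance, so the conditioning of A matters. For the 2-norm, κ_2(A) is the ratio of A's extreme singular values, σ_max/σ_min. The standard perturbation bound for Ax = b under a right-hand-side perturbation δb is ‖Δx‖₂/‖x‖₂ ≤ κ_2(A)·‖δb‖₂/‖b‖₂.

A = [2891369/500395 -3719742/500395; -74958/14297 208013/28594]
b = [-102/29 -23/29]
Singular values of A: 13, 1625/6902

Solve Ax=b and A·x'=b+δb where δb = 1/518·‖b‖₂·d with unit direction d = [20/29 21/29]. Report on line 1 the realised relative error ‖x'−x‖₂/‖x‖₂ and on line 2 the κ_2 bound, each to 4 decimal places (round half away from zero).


0.0023
0.1066

from the listed singular values, σ₁ = 13, σ_n = 1625/6902
κ_2(A) = 13 / (1625/6902) = 55.2160
κ_2(A)·‖δb‖/‖b‖ = 0.1066
solve Ax = b  →  x = [-10.2860 -7.5222]
2-norm of b is 3.6056; of x, 12.7431
Δx = A⁻¹·δb where δb = 1/518·3.6056·d; ‖Δx‖ = 0.0296
relative error = 0.0023
tightness: 0.0023 against a bound of 0.1066 (unrounded ratio ≈ 0.0218)


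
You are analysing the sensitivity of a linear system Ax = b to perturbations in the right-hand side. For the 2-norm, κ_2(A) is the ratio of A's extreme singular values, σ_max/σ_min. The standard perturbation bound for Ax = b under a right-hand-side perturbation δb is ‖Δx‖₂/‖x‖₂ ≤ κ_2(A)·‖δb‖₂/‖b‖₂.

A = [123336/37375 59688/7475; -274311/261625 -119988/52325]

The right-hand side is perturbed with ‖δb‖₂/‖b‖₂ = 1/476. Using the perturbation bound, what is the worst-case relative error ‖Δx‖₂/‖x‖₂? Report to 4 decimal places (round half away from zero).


0.2114

AᵀA = [1312997121/109516225 629818092/21903245; 629818092/21903245 302347728/4380649]; tr = 52495209/648025, det = 419904/648025
λ_max, λ_min = (52495209/648025 ± √2754658534795281/419936400625)/2 = 81, 5184/648025
κ = σ_max/σ_min = 9/(72/805) = 100.6250
perturbation bound = 100.6250·1/476 = 0.2114


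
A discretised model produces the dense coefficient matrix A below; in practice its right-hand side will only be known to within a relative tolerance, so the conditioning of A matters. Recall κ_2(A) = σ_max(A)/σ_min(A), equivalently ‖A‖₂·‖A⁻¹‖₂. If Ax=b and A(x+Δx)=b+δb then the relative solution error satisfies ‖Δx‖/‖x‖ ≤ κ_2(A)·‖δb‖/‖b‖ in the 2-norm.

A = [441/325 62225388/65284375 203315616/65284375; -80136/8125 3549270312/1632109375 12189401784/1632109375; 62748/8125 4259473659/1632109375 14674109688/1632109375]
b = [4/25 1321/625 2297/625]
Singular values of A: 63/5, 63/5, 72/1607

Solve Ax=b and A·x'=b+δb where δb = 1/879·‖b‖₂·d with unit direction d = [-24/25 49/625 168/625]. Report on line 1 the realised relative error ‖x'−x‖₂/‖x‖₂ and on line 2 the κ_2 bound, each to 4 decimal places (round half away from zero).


0.0048
0.3199

σ_max = 63/5, σ_min = 72/1607
κ_2(A) = (63/5) / (72/1607) = 281.2250
bound on ‖Δx‖/‖x‖: κ·ε = 281.2250·1/879 = 0.3199
solve Ax = b  →  x = [0.0488 -21.3361 6.5601]
‖b‖₂ = 4.2426 and ‖x‖₂ = 22.3218
δb = ε·‖b‖·d = [-0.0046 0.0004 0.0013]; solving A·Δx = δb gives ‖Δx‖ = 0.1077
dividing the unrounded norms, ‖Δx‖/‖x‖ = 0.0048
so the bound overstates the realised error by a factor of ≈ 66.2925 (computed from the unrounded values)


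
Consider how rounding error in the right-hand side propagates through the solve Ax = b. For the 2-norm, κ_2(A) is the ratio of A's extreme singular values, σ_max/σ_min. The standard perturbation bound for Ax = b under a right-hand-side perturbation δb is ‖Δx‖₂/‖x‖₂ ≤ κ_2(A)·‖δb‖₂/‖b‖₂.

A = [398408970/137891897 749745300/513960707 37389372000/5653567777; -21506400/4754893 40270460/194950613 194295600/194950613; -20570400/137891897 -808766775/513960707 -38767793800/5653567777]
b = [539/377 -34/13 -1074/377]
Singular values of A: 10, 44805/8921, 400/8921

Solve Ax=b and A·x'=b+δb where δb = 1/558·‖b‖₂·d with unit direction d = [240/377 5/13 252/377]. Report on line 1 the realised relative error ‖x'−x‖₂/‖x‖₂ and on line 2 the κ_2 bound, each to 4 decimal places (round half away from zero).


from the listed singular values, σ₁ = 10, σ_n = 400/8921
κ = σ_max/σ_min = 10/(400/8921) = 223.0250
bound on ‖Δx‖/‖x‖: κ·ε = 223.0250·1/558 = 0.3997
solve Ax = b  →  x = [0.4544 43.5621 -9.5911]
‖b‖₂ = 4.1231 and ‖x‖₂ = 44.6078
with δb = [0.0047 0.0028 0.0049], A·Δx = δb → ‖Δx‖ = 0.1648
realised ‖Δx‖/‖x‖ = 0.0037
tightness: 0.0037 against a bound of 0.3997 (unrounded ratio ≈ 0.0092)

0.0037
0.3997


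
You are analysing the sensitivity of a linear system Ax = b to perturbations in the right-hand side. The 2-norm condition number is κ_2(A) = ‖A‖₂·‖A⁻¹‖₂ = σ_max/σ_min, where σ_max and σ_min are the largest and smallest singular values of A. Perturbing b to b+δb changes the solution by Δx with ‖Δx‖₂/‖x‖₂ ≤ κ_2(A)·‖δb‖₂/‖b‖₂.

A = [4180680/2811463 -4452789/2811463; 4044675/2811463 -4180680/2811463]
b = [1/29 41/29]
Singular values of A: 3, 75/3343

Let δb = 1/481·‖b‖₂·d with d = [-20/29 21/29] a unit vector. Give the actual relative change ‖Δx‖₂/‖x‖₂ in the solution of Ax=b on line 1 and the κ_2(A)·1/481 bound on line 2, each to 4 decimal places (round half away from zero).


0.0029
0.2780

largest singular value 3, smallest 75/3343
κ_2(A) = 3 / (75/3343) = 133.7200
worst-case relative error ≤ 133.7200 × 1/481 = 0.2780
solve Ax = b  →  x = [32.5071 30.4989]
2-norm of b is 1.4142; of x, 44.5746
re-solving with b+δb shifts x by Δx of norm 0.1311
dividing the unrounded norms, ‖Δx‖/‖x‖ = 0.0029
realised/bound (from unrounded values) ≈ 0.0106


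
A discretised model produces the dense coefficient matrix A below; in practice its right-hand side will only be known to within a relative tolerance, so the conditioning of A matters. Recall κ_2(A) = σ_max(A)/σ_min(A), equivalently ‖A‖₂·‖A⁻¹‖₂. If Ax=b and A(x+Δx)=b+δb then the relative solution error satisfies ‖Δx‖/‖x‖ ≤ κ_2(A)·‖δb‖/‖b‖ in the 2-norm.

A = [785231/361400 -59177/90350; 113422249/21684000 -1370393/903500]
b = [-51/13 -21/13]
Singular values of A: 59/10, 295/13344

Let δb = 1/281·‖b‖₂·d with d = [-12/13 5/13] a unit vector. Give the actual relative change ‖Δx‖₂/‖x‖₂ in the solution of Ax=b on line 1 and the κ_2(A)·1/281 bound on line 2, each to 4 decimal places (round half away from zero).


0.0050
0.9498

largest singular value 59/10, smallest 295/13344
condition number: (59/10) ÷ (295/13344) = 266.8800
κ_2(A)·‖δb‖/‖b‖ = 0.9498
solve Ax = b  →  x = [37.5083 130.4160]
‖b‖ = 4.2426, ‖x‖ = 135.7026
with δb = [-0.0139 0.0058], A·Δx = δb → ‖Δx‖ = 0.6830
relative error = 0.0050
so the bound overstates the realised error by a factor of ≈ 188.7140 (computed from the unrounded values)


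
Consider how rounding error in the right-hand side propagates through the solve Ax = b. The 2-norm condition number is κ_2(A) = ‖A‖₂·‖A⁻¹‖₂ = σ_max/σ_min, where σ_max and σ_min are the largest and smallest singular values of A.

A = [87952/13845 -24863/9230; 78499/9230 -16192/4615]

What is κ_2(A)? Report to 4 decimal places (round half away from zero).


M = AᵀA = [3456042169/30669444 -119998360/2555787; -119998360/2555787 66675689/3407716]. tr(M)=12000365/90738, det(M)=279841/725904
char-poly roots: 529/4 and 529/181476
so κ_2 = √((529/4) / (529/181476)) = 213.0000

213.0000


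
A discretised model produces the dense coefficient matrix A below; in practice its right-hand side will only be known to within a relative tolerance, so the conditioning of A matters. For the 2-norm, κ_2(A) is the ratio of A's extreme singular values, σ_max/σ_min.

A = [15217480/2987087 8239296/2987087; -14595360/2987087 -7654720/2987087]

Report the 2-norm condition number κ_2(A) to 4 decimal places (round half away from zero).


151.4750

M = AᵀA = [528651880000/10609618009 281931886080/10609618009; 281931886080/10609618009 150393266176/10609618009]. tr(M)=2349637184/36711481, det(M)=6553600/36711481
solving λ² − 2349637184/36711481·λ + 6553600/36711481 = 0 gives λ = 64, 102400/36711481
σ_max=√64=8, σ_min=√(102400/36711481)=(320/6059) → κ = 151.4750


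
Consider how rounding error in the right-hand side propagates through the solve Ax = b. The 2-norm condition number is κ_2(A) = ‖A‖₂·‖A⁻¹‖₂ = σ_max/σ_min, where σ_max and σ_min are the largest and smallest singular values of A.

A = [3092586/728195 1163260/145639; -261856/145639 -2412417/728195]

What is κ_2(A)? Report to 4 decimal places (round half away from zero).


AᵀA = [66735516484/3137680225 25024777848/627536045; 25024777848/627536045 234610067881/3137680225]; tr = 208543657/2171405, det = 23059204/271425625
char-poly roots: 2401/25 and 9604/10857025
so κ_2 = √((2401/25) / (9604/10857025)) = 329.5000

329.5000


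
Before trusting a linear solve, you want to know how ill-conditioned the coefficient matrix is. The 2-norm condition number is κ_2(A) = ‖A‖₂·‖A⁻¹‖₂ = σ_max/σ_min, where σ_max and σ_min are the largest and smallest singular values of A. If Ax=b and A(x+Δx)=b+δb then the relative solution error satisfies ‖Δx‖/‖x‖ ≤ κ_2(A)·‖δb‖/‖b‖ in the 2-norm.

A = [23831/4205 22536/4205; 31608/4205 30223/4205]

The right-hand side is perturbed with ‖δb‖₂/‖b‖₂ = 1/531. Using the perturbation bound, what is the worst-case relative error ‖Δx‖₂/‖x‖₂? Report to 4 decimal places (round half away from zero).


M = AᵀA = [62679289/707281 59693760/707281; 59693760/707281 56852041/707281]. tr(M)=142130/841, det(M)=169/841
λ_max, λ_min = (142130/841 ± √20200368384/707281)/2 = 169, 1/841
κ_2(A) = √(λ_max/λ_min) = √(169 / (1/841)) = 377.0000
bound on ‖Δx‖/‖x‖: κ·ε = 377.0000·1/531 = 0.7100

0.7100


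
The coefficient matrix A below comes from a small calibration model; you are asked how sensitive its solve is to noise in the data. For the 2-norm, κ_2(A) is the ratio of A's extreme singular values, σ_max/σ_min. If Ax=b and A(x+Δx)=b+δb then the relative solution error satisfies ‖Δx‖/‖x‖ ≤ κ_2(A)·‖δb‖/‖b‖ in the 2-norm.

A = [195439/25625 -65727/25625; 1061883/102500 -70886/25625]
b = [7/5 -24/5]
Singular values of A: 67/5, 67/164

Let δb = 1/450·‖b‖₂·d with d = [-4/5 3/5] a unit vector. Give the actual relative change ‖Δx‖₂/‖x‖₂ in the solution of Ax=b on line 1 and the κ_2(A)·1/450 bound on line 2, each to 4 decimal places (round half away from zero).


largest singular value 67/5, smallest 67/164
κ = σ_max/σ_min = (67/5)/(67/164) = 32.8000
κ_2(A)·‖δb‖/‖b‖ = 0.0729
solve Ax = b  →  x = [-2.9564 -9.3367]
2-norm of b is 5.0000; of x, 9.7936
Δx = A⁻¹·δb where δb = 1/450·5.0000·d; ‖Δx‖ = 0.0272
realised ‖Δx‖/‖x‖ = 0.0028
so the bound overstates the realised error by a factor of ≈ 26.2469 (computed from the unrounded values)

0.0028
0.0729
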